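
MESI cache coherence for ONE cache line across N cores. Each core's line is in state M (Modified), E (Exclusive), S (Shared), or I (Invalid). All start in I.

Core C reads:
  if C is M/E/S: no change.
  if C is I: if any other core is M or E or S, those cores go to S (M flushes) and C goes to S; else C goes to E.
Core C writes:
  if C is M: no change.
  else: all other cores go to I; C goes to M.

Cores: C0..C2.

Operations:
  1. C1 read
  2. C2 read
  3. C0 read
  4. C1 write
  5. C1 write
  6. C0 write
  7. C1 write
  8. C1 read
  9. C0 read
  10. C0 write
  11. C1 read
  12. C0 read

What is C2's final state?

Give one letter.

Op 1: C1 read [C1 read from I: no other sharers -> C1=E (exclusive)] -> [I,E,I]
Op 2: C2 read [C2 read from I: others=['C1=E'] -> C2=S, others downsized to S] -> [I,S,S]
Op 3: C0 read [C0 read from I: others=['C1=S', 'C2=S'] -> C0=S, others downsized to S] -> [S,S,S]
Op 4: C1 write [C1 write: invalidate ['C0=S', 'C2=S'] -> C1=M] -> [I,M,I]
Op 5: C1 write [C1 write: already M (modified), no change] -> [I,M,I]
Op 6: C0 write [C0 write: invalidate ['C1=M'] -> C0=M] -> [M,I,I]
Op 7: C1 write [C1 write: invalidate ['C0=M'] -> C1=M] -> [I,M,I]
Op 8: C1 read [C1 read: already in M, no change] -> [I,M,I]
Op 9: C0 read [C0 read from I: others=['C1=M'] -> C0=S, others downsized to S] -> [S,S,I]
Op 10: C0 write [C0 write: invalidate ['C1=S'] -> C0=M] -> [M,I,I]
Op 11: C1 read [C1 read from I: others=['C0=M'] -> C1=S, others downsized to S] -> [S,S,I]
Op 12: C0 read [C0 read: already in S, no change] -> [S,S,I]

Answer: I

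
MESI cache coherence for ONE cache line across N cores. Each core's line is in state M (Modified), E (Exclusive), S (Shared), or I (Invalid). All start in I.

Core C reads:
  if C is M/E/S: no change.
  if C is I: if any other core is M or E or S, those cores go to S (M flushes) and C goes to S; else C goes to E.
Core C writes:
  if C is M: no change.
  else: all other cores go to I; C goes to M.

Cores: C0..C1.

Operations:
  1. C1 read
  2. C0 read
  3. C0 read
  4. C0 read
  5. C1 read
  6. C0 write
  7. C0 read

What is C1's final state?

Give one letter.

Answer: I

Derivation:
Op 1: C1 read [C1 read from I: no other sharers -> C1=E (exclusive)] -> [I,E]
Op 2: C0 read [C0 read from I: others=['C1=E'] -> C0=S, others downsized to S] -> [S,S]
Op 3: C0 read [C0 read: already in S, no change] -> [S,S]
Op 4: C0 read [C0 read: already in S, no change] -> [S,S]
Op 5: C1 read [C1 read: already in S, no change] -> [S,S]
Op 6: C0 write [C0 write: invalidate ['C1=S'] -> C0=M] -> [M,I]
Op 7: C0 read [C0 read: already in M, no change] -> [M,I]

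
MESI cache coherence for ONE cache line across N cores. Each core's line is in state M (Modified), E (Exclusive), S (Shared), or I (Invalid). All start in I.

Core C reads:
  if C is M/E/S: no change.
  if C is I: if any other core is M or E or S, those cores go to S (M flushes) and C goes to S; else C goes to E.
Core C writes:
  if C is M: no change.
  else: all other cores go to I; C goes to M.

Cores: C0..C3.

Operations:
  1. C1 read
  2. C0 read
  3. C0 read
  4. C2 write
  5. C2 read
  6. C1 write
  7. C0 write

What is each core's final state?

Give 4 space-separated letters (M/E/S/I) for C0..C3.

Answer: M I I I

Derivation:
Op 1: C1 read [C1 read from I: no other sharers -> C1=E (exclusive)] -> [I,E,I,I]
Op 2: C0 read [C0 read from I: others=['C1=E'] -> C0=S, others downsized to S] -> [S,S,I,I]
Op 3: C0 read [C0 read: already in S, no change] -> [S,S,I,I]
Op 4: C2 write [C2 write: invalidate ['C0=S', 'C1=S'] -> C2=M] -> [I,I,M,I]
Op 5: C2 read [C2 read: already in M, no change] -> [I,I,M,I]
Op 6: C1 write [C1 write: invalidate ['C2=M'] -> C1=M] -> [I,M,I,I]
Op 7: C0 write [C0 write: invalidate ['C1=M'] -> C0=M] -> [M,I,I,I]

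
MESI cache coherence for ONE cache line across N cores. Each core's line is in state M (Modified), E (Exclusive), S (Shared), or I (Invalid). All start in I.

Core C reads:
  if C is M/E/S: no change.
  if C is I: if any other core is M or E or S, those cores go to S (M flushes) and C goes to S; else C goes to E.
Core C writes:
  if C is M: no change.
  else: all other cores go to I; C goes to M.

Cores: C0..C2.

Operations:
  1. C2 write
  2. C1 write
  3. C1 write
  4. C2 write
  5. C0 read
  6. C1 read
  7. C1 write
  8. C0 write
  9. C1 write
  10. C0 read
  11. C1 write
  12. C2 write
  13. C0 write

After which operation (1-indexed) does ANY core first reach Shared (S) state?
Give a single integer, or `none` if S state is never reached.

Answer: 5

Derivation:
Op 1: C2 write [C2 write: invalidate none -> C2=M] -> [I,I,M]
Op 2: C1 write [C1 write: invalidate ['C2=M'] -> C1=M] -> [I,M,I]
Op 3: C1 write [C1 write: already M (modified), no change] -> [I,M,I]
Op 4: C2 write [C2 write: invalidate ['C1=M'] -> C2=M] -> [I,I,M]
Op 5: C0 read [C0 read from I: others=['C2=M'] -> C0=S, others downsized to S] -> [S,I,S]
  -> First S state at op 5; remaining ops need not be traced.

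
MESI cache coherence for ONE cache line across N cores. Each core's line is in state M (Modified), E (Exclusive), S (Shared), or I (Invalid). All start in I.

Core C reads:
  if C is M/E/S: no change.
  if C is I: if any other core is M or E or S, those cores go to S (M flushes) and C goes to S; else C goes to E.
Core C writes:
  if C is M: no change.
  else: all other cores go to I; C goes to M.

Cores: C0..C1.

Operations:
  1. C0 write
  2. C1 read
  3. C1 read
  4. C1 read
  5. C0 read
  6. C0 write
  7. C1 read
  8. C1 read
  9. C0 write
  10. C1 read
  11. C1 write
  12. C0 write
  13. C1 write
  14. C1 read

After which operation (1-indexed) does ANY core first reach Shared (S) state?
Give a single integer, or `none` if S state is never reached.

Answer: 2

Derivation:
Op 1: C0 write [C0 write: invalidate none -> C0=M] -> [M,I]
Op 2: C1 read [C1 read from I: others=['C0=M'] -> C1=S, others downsized to S] -> [S,S]
  -> First S state at op 2; remaining ops need not be traced.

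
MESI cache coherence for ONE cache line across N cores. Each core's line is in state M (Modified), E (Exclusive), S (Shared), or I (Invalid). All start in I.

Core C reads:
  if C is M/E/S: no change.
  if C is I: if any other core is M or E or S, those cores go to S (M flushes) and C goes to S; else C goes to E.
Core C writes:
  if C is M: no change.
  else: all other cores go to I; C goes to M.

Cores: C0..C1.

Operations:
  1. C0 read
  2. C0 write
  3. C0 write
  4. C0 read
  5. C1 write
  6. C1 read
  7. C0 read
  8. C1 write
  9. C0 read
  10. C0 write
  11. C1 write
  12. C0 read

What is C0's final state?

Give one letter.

Answer: S

Derivation:
Op 1: C0 read [C0 read from I: no other sharers -> C0=E (exclusive)] -> [E,I]
Op 2: C0 write [C0 write: invalidate none -> C0=M] -> [M,I]
Op 3: C0 write [C0 write: already M (modified), no change] -> [M,I]
Op 4: C0 read [C0 read: already in M, no change] -> [M,I]
Op 5: C1 write [C1 write: invalidate ['C0=M'] -> C1=M] -> [I,M]
Op 6: C1 read [C1 read: already in M, no change] -> [I,M]
Op 7: C0 read [C0 read from I: others=['C1=M'] -> C0=S, others downsized to S] -> [S,S]
Op 8: C1 write [C1 write: invalidate ['C0=S'] -> C1=M] -> [I,M]
Op 9: C0 read [C0 read from I: others=['C1=M'] -> C0=S, others downsized to S] -> [S,S]
Op 10: C0 write [C0 write: invalidate ['C1=S'] -> C0=M] -> [M,I]
Op 11: C1 write [C1 write: invalidate ['C0=M'] -> C1=M] -> [I,M]
Op 12: C0 read [C0 read from I: others=['C1=M'] -> C0=S, others downsized to S] -> [S,S]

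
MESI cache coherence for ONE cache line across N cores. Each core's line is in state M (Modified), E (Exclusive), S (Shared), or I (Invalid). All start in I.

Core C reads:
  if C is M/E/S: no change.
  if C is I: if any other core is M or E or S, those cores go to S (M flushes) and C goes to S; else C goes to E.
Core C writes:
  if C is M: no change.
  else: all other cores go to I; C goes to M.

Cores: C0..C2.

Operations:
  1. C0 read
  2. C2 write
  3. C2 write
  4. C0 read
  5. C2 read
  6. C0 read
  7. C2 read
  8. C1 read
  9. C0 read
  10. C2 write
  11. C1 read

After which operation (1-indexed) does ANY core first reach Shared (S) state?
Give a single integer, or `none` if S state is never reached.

Op 1: C0 read [C0 read from I: no other sharers -> C0=E (exclusive)] -> [E,I,I]
Op 2: C2 write [C2 write: invalidate ['C0=E'] -> C2=M] -> [I,I,M]
Op 3: C2 write [C2 write: already M (modified), no change] -> [I,I,M]
Op 4: C0 read [C0 read from I: others=['C2=M'] -> C0=S, others downsized to S] -> [S,I,S]
  -> First S state at op 4; remaining ops need not be traced.

Answer: 4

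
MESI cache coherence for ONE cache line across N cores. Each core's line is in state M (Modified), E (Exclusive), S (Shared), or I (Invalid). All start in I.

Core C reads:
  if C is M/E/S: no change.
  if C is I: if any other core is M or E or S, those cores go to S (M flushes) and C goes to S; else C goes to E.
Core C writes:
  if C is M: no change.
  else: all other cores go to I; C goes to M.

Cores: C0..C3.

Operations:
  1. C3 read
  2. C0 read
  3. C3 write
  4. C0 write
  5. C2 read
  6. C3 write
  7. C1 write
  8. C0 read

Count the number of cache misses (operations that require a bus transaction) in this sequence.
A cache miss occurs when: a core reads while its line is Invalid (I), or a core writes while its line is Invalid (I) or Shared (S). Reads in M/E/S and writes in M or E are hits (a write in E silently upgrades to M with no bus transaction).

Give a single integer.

Answer: 8

Derivation:
Op 1: C3 read [C3 read from I: no other sharers -> C3=E (exclusive)] -> [I,I,I,E] [MISS #1: read from I]
Op 2: C0 read [C0 read from I: others=['C3=E'] -> C0=S, others downsized to S] -> [S,I,I,S] [MISS #2: read from I]
Op 3: C3 write [C3 write: invalidate ['C0=S'] -> C3=M] -> [I,I,I,M] [MISS #3: write from S]
Op 4: C0 write [C0 write: invalidate ['C3=M'] -> C0=M] -> [M,I,I,I] [MISS #4: write from I]
Op 5: C2 read [C2 read from I: others=['C0=M'] -> C2=S, others downsized to S] -> [S,I,S,I] [MISS #5: read from I]
Op 6: C3 write [C3 write: invalidate ['C0=S', 'C2=S'] -> C3=M] -> [I,I,I,M] [MISS #6: write from I]
Op 7: C1 write [C1 write: invalidate ['C3=M'] -> C1=M] -> [I,M,I,I] [MISS #7: write from I]
Op 8: C0 read [C0 read from I: others=['C1=M'] -> C0=S, others downsized to S] -> [S,S,I,I] [MISS #8: read from I]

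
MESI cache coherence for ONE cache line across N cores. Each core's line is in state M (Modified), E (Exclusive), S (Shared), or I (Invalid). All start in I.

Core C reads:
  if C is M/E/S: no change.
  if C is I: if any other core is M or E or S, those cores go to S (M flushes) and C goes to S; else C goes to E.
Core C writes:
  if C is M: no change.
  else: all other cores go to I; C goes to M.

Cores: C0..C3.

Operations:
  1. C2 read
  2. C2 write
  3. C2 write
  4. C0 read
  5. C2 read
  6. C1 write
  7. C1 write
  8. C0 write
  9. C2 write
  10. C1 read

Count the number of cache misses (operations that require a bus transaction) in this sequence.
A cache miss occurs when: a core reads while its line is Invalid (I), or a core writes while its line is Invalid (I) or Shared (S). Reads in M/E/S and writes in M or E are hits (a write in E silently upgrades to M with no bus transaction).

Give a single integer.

Answer: 6

Derivation:
Op 1: C2 read [C2 read from I: no other sharers -> C2=E (exclusive)] -> [I,I,E,I] [MISS #1: read from I]
Op 2: C2 write [C2 write: invalidate none -> C2=M] -> [I,I,M,I] [hit: write from E is a silent E->M upgrade, no bus transaction]
Op 3: C2 write [C2 write: already M (modified), no change] -> [I,I,M,I] [hit: write from M]
Op 4: C0 read [C0 read from I: others=['C2=M'] -> C0=S, others downsized to S] -> [S,I,S,I] [MISS #2: read from I]
Op 5: C2 read [C2 read: already in S, no change] -> [S,I,S,I] [hit: read from S]
Op 6: C1 write [C1 write: invalidate ['C0=S', 'C2=S'] -> C1=M] -> [I,M,I,I] [MISS #3: write from I]
Op 7: C1 write [C1 write: already M (modified), no change] -> [I,M,I,I] [hit: write from M]
Op 8: C0 write [C0 write: invalidate ['C1=M'] -> C0=M] -> [M,I,I,I] [MISS #4: write from I]
Op 9: C2 write [C2 write: invalidate ['C0=M'] -> C2=M] -> [I,I,M,I] [MISS #5: write from I]
Op 10: C1 read [C1 read from I: others=['C2=M'] -> C1=S, others downsized to S] -> [I,S,S,I] [MISS #6: read from I]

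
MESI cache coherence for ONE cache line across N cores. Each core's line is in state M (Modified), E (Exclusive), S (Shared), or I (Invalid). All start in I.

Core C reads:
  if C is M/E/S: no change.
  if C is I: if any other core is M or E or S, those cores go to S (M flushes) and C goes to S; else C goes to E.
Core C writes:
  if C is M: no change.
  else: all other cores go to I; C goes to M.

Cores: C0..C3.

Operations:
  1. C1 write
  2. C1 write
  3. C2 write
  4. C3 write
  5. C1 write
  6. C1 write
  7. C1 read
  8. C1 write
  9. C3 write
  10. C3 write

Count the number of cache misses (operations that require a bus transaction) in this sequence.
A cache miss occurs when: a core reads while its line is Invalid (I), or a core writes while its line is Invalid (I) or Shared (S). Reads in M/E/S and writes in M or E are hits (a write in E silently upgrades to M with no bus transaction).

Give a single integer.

Op 1: C1 write [C1 write: invalidate none -> C1=M] -> [I,M,I,I] [MISS #1: write from I]
Op 2: C1 write [C1 write: already M (modified), no change] -> [I,M,I,I] [hit: write from M]
Op 3: C2 write [C2 write: invalidate ['C1=M'] -> C2=M] -> [I,I,M,I] [MISS #2: write from I]
Op 4: C3 write [C3 write: invalidate ['C2=M'] -> C3=M] -> [I,I,I,M] [MISS #3: write from I]
Op 5: C1 write [C1 write: invalidate ['C3=M'] -> C1=M] -> [I,M,I,I] [MISS #4: write from I]
Op 6: C1 write [C1 write: already M (modified), no change] -> [I,M,I,I] [hit: write from M]
Op 7: C1 read [C1 read: already in M, no change] -> [I,M,I,I] [hit: read from M]
Op 8: C1 write [C1 write: already M (modified), no change] -> [I,M,I,I] [hit: write from M]
Op 9: C3 write [C3 write: invalidate ['C1=M'] -> C3=M] -> [I,I,I,M] [MISS #5: write from I]
Op 10: C3 write [C3 write: already M (modified), no change] -> [I,I,I,M] [hit: write from M]

Answer: 5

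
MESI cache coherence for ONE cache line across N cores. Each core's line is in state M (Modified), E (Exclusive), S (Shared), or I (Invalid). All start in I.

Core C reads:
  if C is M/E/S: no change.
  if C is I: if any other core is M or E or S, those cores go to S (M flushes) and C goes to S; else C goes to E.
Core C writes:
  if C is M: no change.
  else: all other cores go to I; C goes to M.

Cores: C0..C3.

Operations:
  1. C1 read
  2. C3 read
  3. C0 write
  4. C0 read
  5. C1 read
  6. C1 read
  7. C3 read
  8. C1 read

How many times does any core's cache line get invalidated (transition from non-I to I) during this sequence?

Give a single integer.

Answer: 2

Derivation:
Op 1: C1 read [C1 read from I: no other sharers -> C1=E (exclusive)] -> [I,E,I,I] (invalidations this op: 0; running total: 0)
Op 2: C3 read [C3 read from I: others=['C1=E'] -> C3=S, others downsized to S] -> [I,S,I,S] (invalidations this op: 0; running total: 0)
Op 3: C0 write [C0 write: invalidate ['C1=S', 'C3=S'] -> C0=M] -> [M,I,I,I] (invalidations this op: 2; running total: 2)
Op 4: C0 read [C0 read: already in M, no change] -> [M,I,I,I] (invalidations this op: 0; running total: 2)
Op 5: C1 read [C1 read from I: others=['C0=M'] -> C1=S, others downsized to S] -> [S,S,I,I] (invalidations this op: 0; running total: 2)
Op 6: C1 read [C1 read: already in S, no change] -> [S,S,I,I] (invalidations this op: 0; running total: 2)
Op 7: C3 read [C3 read from I: others=['C0=S', 'C1=S'] -> C3=S, others downsized to S] -> [S,S,I,S] (invalidations this op: 0; running total: 2)
Op 8: C1 read [C1 read: already in S, no change] -> [S,S,I,S] (invalidations this op: 0; running total: 2)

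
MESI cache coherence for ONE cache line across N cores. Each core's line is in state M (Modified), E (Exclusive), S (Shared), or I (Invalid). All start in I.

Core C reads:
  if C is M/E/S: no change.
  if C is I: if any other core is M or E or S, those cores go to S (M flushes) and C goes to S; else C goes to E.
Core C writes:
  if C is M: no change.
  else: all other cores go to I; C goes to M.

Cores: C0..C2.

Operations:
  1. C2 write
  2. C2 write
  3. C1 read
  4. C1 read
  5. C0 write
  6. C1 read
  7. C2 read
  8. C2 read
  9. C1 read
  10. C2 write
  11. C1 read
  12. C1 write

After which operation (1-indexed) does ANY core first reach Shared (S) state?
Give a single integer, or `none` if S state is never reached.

Op 1: C2 write [C2 write: invalidate none -> C2=M] -> [I,I,M]
Op 2: C2 write [C2 write: already M (modified), no change] -> [I,I,M]
Op 3: C1 read [C1 read from I: others=['C2=M'] -> C1=S, others downsized to S] -> [I,S,S]
  -> First S state at op 3; remaining ops need not be traced.

Answer: 3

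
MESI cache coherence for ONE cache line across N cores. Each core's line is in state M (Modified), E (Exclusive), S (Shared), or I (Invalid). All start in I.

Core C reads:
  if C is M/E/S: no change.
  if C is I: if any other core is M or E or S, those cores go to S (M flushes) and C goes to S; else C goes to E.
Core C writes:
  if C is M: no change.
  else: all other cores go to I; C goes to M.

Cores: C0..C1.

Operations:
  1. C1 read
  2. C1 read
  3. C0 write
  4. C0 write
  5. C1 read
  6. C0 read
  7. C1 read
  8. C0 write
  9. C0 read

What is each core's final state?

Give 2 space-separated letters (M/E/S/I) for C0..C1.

Op 1: C1 read [C1 read from I: no other sharers -> C1=E (exclusive)] -> [I,E]
Op 2: C1 read [C1 read: already in E, no change] -> [I,E]
Op 3: C0 write [C0 write: invalidate ['C1=E'] -> C0=M] -> [M,I]
Op 4: C0 write [C0 write: already M (modified), no change] -> [M,I]
Op 5: C1 read [C1 read from I: others=['C0=M'] -> C1=S, others downsized to S] -> [S,S]
Op 6: C0 read [C0 read: already in S, no change] -> [S,S]
Op 7: C1 read [C1 read: already in S, no change] -> [S,S]
Op 8: C0 write [C0 write: invalidate ['C1=S'] -> C0=M] -> [M,I]
Op 9: C0 read [C0 read: already in M, no change] -> [M,I]

Answer: M I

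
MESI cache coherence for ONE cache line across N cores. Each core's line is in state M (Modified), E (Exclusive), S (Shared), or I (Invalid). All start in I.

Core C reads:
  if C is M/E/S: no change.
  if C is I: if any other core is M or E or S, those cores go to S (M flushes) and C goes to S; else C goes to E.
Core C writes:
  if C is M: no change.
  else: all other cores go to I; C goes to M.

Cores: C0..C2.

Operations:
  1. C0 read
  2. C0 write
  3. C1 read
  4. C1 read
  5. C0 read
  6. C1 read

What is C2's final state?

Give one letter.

Op 1: C0 read [C0 read from I: no other sharers -> C0=E (exclusive)] -> [E,I,I]
Op 2: C0 write [C0 write: invalidate none -> C0=M] -> [M,I,I]
Op 3: C1 read [C1 read from I: others=['C0=M'] -> C1=S, others downsized to S] -> [S,S,I]
Op 4: C1 read [C1 read: already in S, no change] -> [S,S,I]
Op 5: C0 read [C0 read: already in S, no change] -> [S,S,I]
Op 6: C1 read [C1 read: already in S, no change] -> [S,S,I]

Answer: I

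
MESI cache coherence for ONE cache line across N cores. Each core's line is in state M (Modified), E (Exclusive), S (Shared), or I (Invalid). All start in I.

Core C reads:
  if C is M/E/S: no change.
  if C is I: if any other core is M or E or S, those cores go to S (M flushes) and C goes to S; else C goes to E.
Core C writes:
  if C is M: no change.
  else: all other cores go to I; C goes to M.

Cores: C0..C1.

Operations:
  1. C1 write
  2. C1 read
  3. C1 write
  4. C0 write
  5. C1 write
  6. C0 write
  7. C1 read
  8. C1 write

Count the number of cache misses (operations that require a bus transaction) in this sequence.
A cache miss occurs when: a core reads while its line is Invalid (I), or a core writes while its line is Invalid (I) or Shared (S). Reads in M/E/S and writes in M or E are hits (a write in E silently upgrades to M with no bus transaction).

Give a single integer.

Op 1: C1 write [C1 write: invalidate none -> C1=M] -> [I,M] [MISS #1: write from I]
Op 2: C1 read [C1 read: already in M, no change] -> [I,M] [hit: read from M]
Op 3: C1 write [C1 write: already M (modified), no change] -> [I,M] [hit: write from M]
Op 4: C0 write [C0 write: invalidate ['C1=M'] -> C0=M] -> [M,I] [MISS #2: write from I]
Op 5: C1 write [C1 write: invalidate ['C0=M'] -> C1=M] -> [I,M] [MISS #3: write from I]
Op 6: C0 write [C0 write: invalidate ['C1=M'] -> C0=M] -> [M,I] [MISS #4: write from I]
Op 7: C1 read [C1 read from I: others=['C0=M'] -> C1=S, others downsized to S] -> [S,S] [MISS #5: read from I]
Op 8: C1 write [C1 write: invalidate ['C0=S'] -> C1=M] -> [I,M] [MISS #6: write from S]

Answer: 6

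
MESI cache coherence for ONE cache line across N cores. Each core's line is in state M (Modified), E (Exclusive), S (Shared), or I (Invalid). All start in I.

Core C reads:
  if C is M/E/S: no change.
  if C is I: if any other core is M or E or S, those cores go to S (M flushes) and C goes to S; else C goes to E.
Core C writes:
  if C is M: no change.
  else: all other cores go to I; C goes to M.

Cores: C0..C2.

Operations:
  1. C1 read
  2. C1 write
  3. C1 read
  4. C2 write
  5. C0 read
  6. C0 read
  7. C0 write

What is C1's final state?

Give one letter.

Op 1: C1 read [C1 read from I: no other sharers -> C1=E (exclusive)] -> [I,E,I]
Op 2: C1 write [C1 write: invalidate none -> C1=M] -> [I,M,I]
Op 3: C1 read [C1 read: already in M, no change] -> [I,M,I]
Op 4: C2 write [C2 write: invalidate ['C1=M'] -> C2=M] -> [I,I,M]
Op 5: C0 read [C0 read from I: others=['C2=M'] -> C0=S, others downsized to S] -> [S,I,S]
Op 6: C0 read [C0 read: already in S, no change] -> [S,I,S]
Op 7: C0 write [C0 write: invalidate ['C2=S'] -> C0=M] -> [M,I,I]

Answer: I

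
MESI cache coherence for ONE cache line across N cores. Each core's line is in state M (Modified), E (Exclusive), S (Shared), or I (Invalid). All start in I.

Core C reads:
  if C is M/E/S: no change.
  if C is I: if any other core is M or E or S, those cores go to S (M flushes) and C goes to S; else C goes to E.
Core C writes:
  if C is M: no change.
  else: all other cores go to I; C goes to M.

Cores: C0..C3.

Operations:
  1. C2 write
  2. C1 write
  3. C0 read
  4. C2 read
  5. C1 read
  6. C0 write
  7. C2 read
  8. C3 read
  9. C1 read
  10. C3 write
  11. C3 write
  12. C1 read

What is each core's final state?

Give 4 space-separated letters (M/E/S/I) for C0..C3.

Answer: I S I S

Derivation:
Op 1: C2 write [C2 write: invalidate none -> C2=M] -> [I,I,M,I]
Op 2: C1 write [C1 write: invalidate ['C2=M'] -> C1=M] -> [I,M,I,I]
Op 3: C0 read [C0 read from I: others=['C1=M'] -> C0=S, others downsized to S] -> [S,S,I,I]
Op 4: C2 read [C2 read from I: others=['C0=S', 'C1=S'] -> C2=S, others downsized to S] -> [S,S,S,I]
Op 5: C1 read [C1 read: already in S, no change] -> [S,S,S,I]
Op 6: C0 write [C0 write: invalidate ['C1=S', 'C2=S'] -> C0=M] -> [M,I,I,I]
Op 7: C2 read [C2 read from I: others=['C0=M'] -> C2=S, others downsized to S] -> [S,I,S,I]
Op 8: C3 read [C3 read from I: others=['C0=S', 'C2=S'] -> C3=S, others downsized to S] -> [S,I,S,S]
Op 9: C1 read [C1 read from I: others=['C0=S', 'C2=S', 'C3=S'] -> C1=S, others downsized to S] -> [S,S,S,S]
Op 10: C3 write [C3 write: invalidate ['C0=S', 'C1=S', 'C2=S'] -> C3=M] -> [I,I,I,M]
Op 11: C3 write [C3 write: already M (modified), no change] -> [I,I,I,M]
Op 12: C1 read [C1 read from I: others=['C3=M'] -> C1=S, others downsized to S] -> [I,S,I,S]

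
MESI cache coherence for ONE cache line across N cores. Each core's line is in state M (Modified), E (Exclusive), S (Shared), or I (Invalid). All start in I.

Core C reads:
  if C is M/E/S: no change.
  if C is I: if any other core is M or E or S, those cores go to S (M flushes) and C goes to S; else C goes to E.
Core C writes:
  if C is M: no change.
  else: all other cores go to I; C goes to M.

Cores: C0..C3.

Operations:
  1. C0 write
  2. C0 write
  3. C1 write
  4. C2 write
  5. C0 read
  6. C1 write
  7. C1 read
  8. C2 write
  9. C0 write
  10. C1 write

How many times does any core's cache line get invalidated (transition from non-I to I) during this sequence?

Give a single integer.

Answer: 7

Derivation:
Op 1: C0 write [C0 write: invalidate none -> C0=M] -> [M,I,I,I] (invalidations this op: 0; running total: 0)
Op 2: C0 write [C0 write: already M (modified), no change] -> [M,I,I,I] (invalidations this op: 0; running total: 0)
Op 3: C1 write [C1 write: invalidate ['C0=M'] -> C1=M] -> [I,M,I,I] (invalidations this op: 1; running total: 1)
Op 4: C2 write [C2 write: invalidate ['C1=M'] -> C2=M] -> [I,I,M,I] (invalidations this op: 1; running total: 2)
Op 5: C0 read [C0 read from I: others=['C2=M'] -> C0=S, others downsized to S] -> [S,I,S,I] (invalidations this op: 0; running total: 2)
Op 6: C1 write [C1 write: invalidate ['C0=S', 'C2=S'] -> C1=M] -> [I,M,I,I] (invalidations this op: 2; running total: 4)
Op 7: C1 read [C1 read: already in M, no change] -> [I,M,I,I] (invalidations this op: 0; running total: 4)
Op 8: C2 write [C2 write: invalidate ['C1=M'] -> C2=M] -> [I,I,M,I] (invalidations this op: 1; running total: 5)
Op 9: C0 write [C0 write: invalidate ['C2=M'] -> C0=M] -> [M,I,I,I] (invalidations this op: 1; running total: 6)
Op 10: C1 write [C1 write: invalidate ['C0=M'] -> C1=M] -> [I,M,I,I] (invalidations this op: 1; running total: 7)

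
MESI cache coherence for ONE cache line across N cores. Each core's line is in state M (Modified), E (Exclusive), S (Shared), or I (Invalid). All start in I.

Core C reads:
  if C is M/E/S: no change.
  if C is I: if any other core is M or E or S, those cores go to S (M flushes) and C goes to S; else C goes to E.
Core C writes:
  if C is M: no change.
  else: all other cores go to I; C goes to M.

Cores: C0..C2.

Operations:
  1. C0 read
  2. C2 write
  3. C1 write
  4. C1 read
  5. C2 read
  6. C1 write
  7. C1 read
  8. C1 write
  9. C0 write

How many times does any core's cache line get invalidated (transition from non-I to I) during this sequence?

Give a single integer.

Answer: 4

Derivation:
Op 1: C0 read [C0 read from I: no other sharers -> C0=E (exclusive)] -> [E,I,I] (invalidations this op: 0; running total: 0)
Op 2: C2 write [C2 write: invalidate ['C0=E'] -> C2=M] -> [I,I,M] (invalidations this op: 1; running total: 1)
Op 3: C1 write [C1 write: invalidate ['C2=M'] -> C1=M] -> [I,M,I] (invalidations this op: 1; running total: 2)
Op 4: C1 read [C1 read: already in M, no change] -> [I,M,I] (invalidations this op: 0; running total: 2)
Op 5: C2 read [C2 read from I: others=['C1=M'] -> C2=S, others downsized to S] -> [I,S,S] (invalidations this op: 0; running total: 2)
Op 6: C1 write [C1 write: invalidate ['C2=S'] -> C1=M] -> [I,M,I] (invalidations this op: 1; running total: 3)
Op 7: C1 read [C1 read: already in M, no change] -> [I,M,I] (invalidations this op: 0; running total: 3)
Op 8: C1 write [C1 write: already M (modified), no change] -> [I,M,I] (invalidations this op: 0; running total: 3)
Op 9: C0 write [C0 write: invalidate ['C1=M'] -> C0=M] -> [M,I,I] (invalidations this op: 1; running total: 4)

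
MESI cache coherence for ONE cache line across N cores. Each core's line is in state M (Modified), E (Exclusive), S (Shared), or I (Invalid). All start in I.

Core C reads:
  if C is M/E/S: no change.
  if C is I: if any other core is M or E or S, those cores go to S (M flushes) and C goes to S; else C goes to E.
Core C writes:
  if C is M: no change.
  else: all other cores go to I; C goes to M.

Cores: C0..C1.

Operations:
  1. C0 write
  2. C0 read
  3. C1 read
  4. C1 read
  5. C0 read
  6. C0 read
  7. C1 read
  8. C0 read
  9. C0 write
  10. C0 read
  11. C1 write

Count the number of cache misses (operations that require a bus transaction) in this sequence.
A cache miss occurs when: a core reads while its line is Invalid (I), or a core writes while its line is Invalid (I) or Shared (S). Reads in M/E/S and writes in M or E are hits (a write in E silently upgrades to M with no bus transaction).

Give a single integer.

Op 1: C0 write [C0 write: invalidate none -> C0=M] -> [M,I] [MISS #1: write from I]
Op 2: C0 read [C0 read: already in M, no change] -> [M,I] [hit: read from M]
Op 3: C1 read [C1 read from I: others=['C0=M'] -> C1=S, others downsized to S] -> [S,S] [MISS #2: read from I]
Op 4: C1 read [C1 read: already in S, no change] -> [S,S] [hit: read from S]
Op 5: C0 read [C0 read: already in S, no change] -> [S,S] [hit: read from S]
Op 6: C0 read [C0 read: already in S, no change] -> [S,S] [hit: read from S]
Op 7: C1 read [C1 read: already in S, no change] -> [S,S] [hit: read from S]
Op 8: C0 read [C0 read: already in S, no change] -> [S,S] [hit: read from S]
Op 9: C0 write [C0 write: invalidate ['C1=S'] -> C0=M] -> [M,I] [MISS #3: write from S]
Op 10: C0 read [C0 read: already in M, no change] -> [M,I] [hit: read from M]
Op 11: C1 write [C1 write: invalidate ['C0=M'] -> C1=M] -> [I,M] [MISS #4: write from I]

Answer: 4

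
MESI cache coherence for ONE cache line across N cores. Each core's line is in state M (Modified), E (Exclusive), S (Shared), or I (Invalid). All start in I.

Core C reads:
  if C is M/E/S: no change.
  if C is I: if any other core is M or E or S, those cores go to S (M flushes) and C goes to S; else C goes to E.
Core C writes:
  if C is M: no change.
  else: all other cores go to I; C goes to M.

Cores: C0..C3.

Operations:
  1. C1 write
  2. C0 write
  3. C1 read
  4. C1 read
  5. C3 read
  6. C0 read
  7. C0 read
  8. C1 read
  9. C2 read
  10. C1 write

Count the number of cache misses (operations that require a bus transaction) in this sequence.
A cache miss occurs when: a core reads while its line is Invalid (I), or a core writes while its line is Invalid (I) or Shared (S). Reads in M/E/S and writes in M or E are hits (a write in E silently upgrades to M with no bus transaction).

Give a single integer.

Op 1: C1 write [C1 write: invalidate none -> C1=M] -> [I,M,I,I] [MISS #1: write from I]
Op 2: C0 write [C0 write: invalidate ['C1=M'] -> C0=M] -> [M,I,I,I] [MISS #2: write from I]
Op 3: C1 read [C1 read from I: others=['C0=M'] -> C1=S, others downsized to S] -> [S,S,I,I] [MISS #3: read from I]
Op 4: C1 read [C1 read: already in S, no change] -> [S,S,I,I] [hit: read from S]
Op 5: C3 read [C3 read from I: others=['C0=S', 'C1=S'] -> C3=S, others downsized to S] -> [S,S,I,S] [MISS #4: read from I]
Op 6: C0 read [C0 read: already in S, no change] -> [S,S,I,S] [hit: read from S]
Op 7: C0 read [C0 read: already in S, no change] -> [S,S,I,S] [hit: read from S]
Op 8: C1 read [C1 read: already in S, no change] -> [S,S,I,S] [hit: read from S]
Op 9: C2 read [C2 read from I: others=['C0=S', 'C1=S', 'C3=S'] -> C2=S, others downsized to S] -> [S,S,S,S] [MISS #5: read from I]
Op 10: C1 write [C1 write: invalidate ['C0=S', 'C2=S', 'C3=S'] -> C1=M] -> [I,M,I,I] [MISS #6: write from S]

Answer: 6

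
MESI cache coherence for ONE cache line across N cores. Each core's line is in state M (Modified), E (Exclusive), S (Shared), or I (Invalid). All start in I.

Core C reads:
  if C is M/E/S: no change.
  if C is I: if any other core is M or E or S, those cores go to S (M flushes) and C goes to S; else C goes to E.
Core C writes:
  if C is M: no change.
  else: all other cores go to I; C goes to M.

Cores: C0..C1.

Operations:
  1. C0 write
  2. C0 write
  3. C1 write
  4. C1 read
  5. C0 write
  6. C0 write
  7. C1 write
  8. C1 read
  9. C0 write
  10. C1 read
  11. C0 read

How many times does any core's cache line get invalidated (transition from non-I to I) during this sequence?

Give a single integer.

Answer: 4

Derivation:
Op 1: C0 write [C0 write: invalidate none -> C0=M] -> [M,I] (invalidations this op: 0; running total: 0)
Op 2: C0 write [C0 write: already M (modified), no change] -> [M,I] (invalidations this op: 0; running total: 0)
Op 3: C1 write [C1 write: invalidate ['C0=M'] -> C1=M] -> [I,M] (invalidations this op: 1; running total: 1)
Op 4: C1 read [C1 read: already in M, no change] -> [I,M] (invalidations this op: 0; running total: 1)
Op 5: C0 write [C0 write: invalidate ['C1=M'] -> C0=M] -> [M,I] (invalidations this op: 1; running total: 2)
Op 6: C0 write [C0 write: already M (modified), no change] -> [M,I] (invalidations this op: 0; running total: 2)
Op 7: C1 write [C1 write: invalidate ['C0=M'] -> C1=M] -> [I,M] (invalidations this op: 1; running total: 3)
Op 8: C1 read [C1 read: already in M, no change] -> [I,M] (invalidations this op: 0; running total: 3)
Op 9: C0 write [C0 write: invalidate ['C1=M'] -> C0=M] -> [M,I] (invalidations this op: 1; running total: 4)
Op 10: C1 read [C1 read from I: others=['C0=M'] -> C1=S, others downsized to S] -> [S,S] (invalidations this op: 0; running total: 4)
Op 11: C0 read [C0 read: already in S, no change] -> [S,S] (invalidations this op: 0; running total: 4)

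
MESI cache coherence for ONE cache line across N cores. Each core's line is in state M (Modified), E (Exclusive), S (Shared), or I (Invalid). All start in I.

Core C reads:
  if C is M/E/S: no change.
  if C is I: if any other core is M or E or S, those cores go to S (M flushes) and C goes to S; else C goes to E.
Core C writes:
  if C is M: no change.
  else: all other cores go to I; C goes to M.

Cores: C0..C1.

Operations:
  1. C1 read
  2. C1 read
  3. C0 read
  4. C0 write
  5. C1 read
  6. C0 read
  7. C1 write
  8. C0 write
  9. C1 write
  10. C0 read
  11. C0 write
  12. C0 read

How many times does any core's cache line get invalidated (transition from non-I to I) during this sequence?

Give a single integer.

Answer: 5

Derivation:
Op 1: C1 read [C1 read from I: no other sharers -> C1=E (exclusive)] -> [I,E] (invalidations this op: 0; running total: 0)
Op 2: C1 read [C1 read: already in E, no change] -> [I,E] (invalidations this op: 0; running total: 0)
Op 3: C0 read [C0 read from I: others=['C1=E'] -> C0=S, others downsized to S] -> [S,S] (invalidations this op: 0; running total: 0)
Op 4: C0 write [C0 write: invalidate ['C1=S'] -> C0=M] -> [M,I] (invalidations this op: 1; running total: 1)
Op 5: C1 read [C1 read from I: others=['C0=M'] -> C1=S, others downsized to S] -> [S,S] (invalidations this op: 0; running total: 1)
Op 6: C0 read [C0 read: already in S, no change] -> [S,S] (invalidations this op: 0; running total: 1)
Op 7: C1 write [C1 write: invalidate ['C0=S'] -> C1=M] -> [I,M] (invalidations this op: 1; running total: 2)
Op 8: C0 write [C0 write: invalidate ['C1=M'] -> C0=M] -> [M,I] (invalidations this op: 1; running total: 3)
Op 9: C1 write [C1 write: invalidate ['C0=M'] -> C1=M] -> [I,M] (invalidations this op: 1; running total: 4)
Op 10: C0 read [C0 read from I: others=['C1=M'] -> C0=S, others downsized to S] -> [S,S] (invalidations this op: 0; running total: 4)
Op 11: C0 write [C0 write: invalidate ['C1=S'] -> C0=M] -> [M,I] (invalidations this op: 1; running total: 5)
Op 12: C0 read [C0 read: already in M, no change] -> [M,I] (invalidations this op: 0; running total: 5)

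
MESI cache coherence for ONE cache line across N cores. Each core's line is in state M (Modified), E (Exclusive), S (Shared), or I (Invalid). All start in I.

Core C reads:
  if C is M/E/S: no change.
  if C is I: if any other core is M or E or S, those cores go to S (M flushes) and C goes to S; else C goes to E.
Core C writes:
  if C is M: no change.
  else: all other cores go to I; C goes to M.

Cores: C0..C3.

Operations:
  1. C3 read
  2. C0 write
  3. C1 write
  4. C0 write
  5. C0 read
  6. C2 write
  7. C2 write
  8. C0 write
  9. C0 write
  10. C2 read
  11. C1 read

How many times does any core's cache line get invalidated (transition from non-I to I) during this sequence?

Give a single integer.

Op 1: C3 read [C3 read from I: no other sharers -> C3=E (exclusive)] -> [I,I,I,E] (invalidations this op: 0; running total: 0)
Op 2: C0 write [C0 write: invalidate ['C3=E'] -> C0=M] -> [M,I,I,I] (invalidations this op: 1; running total: 1)
Op 3: C1 write [C1 write: invalidate ['C0=M'] -> C1=M] -> [I,M,I,I] (invalidations this op: 1; running total: 2)
Op 4: C0 write [C0 write: invalidate ['C1=M'] -> C0=M] -> [M,I,I,I] (invalidations this op: 1; running total: 3)
Op 5: C0 read [C0 read: already in M, no change] -> [M,I,I,I] (invalidations this op: 0; running total: 3)
Op 6: C2 write [C2 write: invalidate ['C0=M'] -> C2=M] -> [I,I,M,I] (invalidations this op: 1; running total: 4)
Op 7: C2 write [C2 write: already M (modified), no change] -> [I,I,M,I] (invalidations this op: 0; running total: 4)
Op 8: C0 write [C0 write: invalidate ['C2=M'] -> C0=M] -> [M,I,I,I] (invalidations this op: 1; running total: 5)
Op 9: C0 write [C0 write: already M (modified), no change] -> [M,I,I,I] (invalidations this op: 0; running total: 5)
Op 10: C2 read [C2 read from I: others=['C0=M'] -> C2=S, others downsized to S] -> [S,I,S,I] (invalidations this op: 0; running total: 5)
Op 11: C1 read [C1 read from I: others=['C0=S', 'C2=S'] -> C1=S, others downsized to S] -> [S,S,S,I] (invalidations this op: 0; running total: 5)

Answer: 5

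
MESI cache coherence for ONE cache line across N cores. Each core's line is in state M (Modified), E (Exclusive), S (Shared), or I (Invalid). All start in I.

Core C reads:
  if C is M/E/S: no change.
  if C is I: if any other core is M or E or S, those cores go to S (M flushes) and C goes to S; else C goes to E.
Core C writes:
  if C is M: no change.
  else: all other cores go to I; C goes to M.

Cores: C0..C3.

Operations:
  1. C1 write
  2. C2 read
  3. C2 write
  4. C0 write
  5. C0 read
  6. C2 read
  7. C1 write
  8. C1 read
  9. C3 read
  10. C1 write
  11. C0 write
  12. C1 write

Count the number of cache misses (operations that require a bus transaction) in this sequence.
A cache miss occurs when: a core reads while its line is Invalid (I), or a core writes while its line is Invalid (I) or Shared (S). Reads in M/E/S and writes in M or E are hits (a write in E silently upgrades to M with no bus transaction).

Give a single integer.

Op 1: C1 write [C1 write: invalidate none -> C1=M] -> [I,M,I,I] [MISS #1: write from I]
Op 2: C2 read [C2 read from I: others=['C1=M'] -> C2=S, others downsized to S] -> [I,S,S,I] [MISS #2: read from I]
Op 3: C2 write [C2 write: invalidate ['C1=S'] -> C2=M] -> [I,I,M,I] [MISS #3: write from S]
Op 4: C0 write [C0 write: invalidate ['C2=M'] -> C0=M] -> [M,I,I,I] [MISS #4: write from I]
Op 5: C0 read [C0 read: already in M, no change] -> [M,I,I,I] [hit: read from M]
Op 6: C2 read [C2 read from I: others=['C0=M'] -> C2=S, others downsized to S] -> [S,I,S,I] [MISS #5: read from I]
Op 7: C1 write [C1 write: invalidate ['C0=S', 'C2=S'] -> C1=M] -> [I,M,I,I] [MISS #6: write from I]
Op 8: C1 read [C1 read: already in M, no change] -> [I,M,I,I] [hit: read from M]
Op 9: C3 read [C3 read from I: others=['C1=M'] -> C3=S, others downsized to S] -> [I,S,I,S] [MISS #7: read from I]
Op 10: C1 write [C1 write: invalidate ['C3=S'] -> C1=M] -> [I,M,I,I] [MISS #8: write from S]
Op 11: C0 write [C0 write: invalidate ['C1=M'] -> C0=M] -> [M,I,I,I] [MISS #9: write from I]
Op 12: C1 write [C1 write: invalidate ['C0=M'] -> C1=M] -> [I,M,I,I] [MISS #10: write from I]

Answer: 10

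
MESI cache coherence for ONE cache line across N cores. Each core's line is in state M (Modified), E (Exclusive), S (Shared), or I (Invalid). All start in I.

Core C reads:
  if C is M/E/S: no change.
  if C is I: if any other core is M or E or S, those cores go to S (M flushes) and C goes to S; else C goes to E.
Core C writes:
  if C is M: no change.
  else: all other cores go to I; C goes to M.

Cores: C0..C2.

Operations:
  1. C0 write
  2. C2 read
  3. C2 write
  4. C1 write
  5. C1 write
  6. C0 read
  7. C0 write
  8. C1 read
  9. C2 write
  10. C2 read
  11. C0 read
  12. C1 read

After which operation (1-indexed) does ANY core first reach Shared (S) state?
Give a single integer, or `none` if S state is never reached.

Op 1: C0 write [C0 write: invalidate none -> C0=M] -> [M,I,I]
Op 2: C2 read [C2 read from I: others=['C0=M'] -> C2=S, others downsized to S] -> [S,I,S]
  -> First S state at op 2; remaining ops need not be traced.

Answer: 2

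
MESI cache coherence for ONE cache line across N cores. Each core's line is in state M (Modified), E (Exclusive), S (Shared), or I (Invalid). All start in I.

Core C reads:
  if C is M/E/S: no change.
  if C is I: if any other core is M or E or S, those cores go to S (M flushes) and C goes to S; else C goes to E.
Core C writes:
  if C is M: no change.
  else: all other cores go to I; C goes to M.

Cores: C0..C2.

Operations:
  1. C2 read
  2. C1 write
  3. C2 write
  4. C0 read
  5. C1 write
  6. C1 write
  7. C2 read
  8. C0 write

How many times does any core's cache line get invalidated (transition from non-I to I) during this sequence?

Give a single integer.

Answer: 6

Derivation:
Op 1: C2 read [C2 read from I: no other sharers -> C2=E (exclusive)] -> [I,I,E] (invalidations this op: 0; running total: 0)
Op 2: C1 write [C1 write: invalidate ['C2=E'] -> C1=M] -> [I,M,I] (invalidations this op: 1; running total: 1)
Op 3: C2 write [C2 write: invalidate ['C1=M'] -> C2=M] -> [I,I,M] (invalidations this op: 1; running total: 2)
Op 4: C0 read [C0 read from I: others=['C2=M'] -> C0=S, others downsized to S] -> [S,I,S] (invalidations this op: 0; running total: 2)
Op 5: C1 write [C1 write: invalidate ['C0=S', 'C2=S'] -> C1=M] -> [I,M,I] (invalidations this op: 2; running total: 4)
Op 6: C1 write [C1 write: already M (modified), no change] -> [I,M,I] (invalidations this op: 0; running total: 4)
Op 7: C2 read [C2 read from I: others=['C1=M'] -> C2=S, others downsized to S] -> [I,S,S] (invalidations this op: 0; running total: 4)
Op 8: C0 write [C0 write: invalidate ['C1=S', 'C2=S'] -> C0=M] -> [M,I,I] (invalidations this op: 2; running total: 6)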